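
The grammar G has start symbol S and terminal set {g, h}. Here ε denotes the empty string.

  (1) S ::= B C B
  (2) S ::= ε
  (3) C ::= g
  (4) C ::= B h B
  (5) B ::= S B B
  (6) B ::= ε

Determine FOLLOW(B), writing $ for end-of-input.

FIRST(S): from S::=B C B we get {g, h}; from S::=ε we get {ε}. So FIRST(S) = {ε, g, h}.
FIRST(B): from B::=S B B we get {ε, g, h}; from B::=ε we get {ε}. So FIRST(B) = {ε, g, h}.
FIRST(C): from C::=g we get {g}; from C::=B h B we get {g, h}. So FIRST(C) = {g, h}.
FOLLOW(S) includes $ since S is the start symbol.
FOLLOW(S): in B::=S B B, S is followed by B B with FIRST {ε, g, h}; in B::=S B B, the suffix after S is nullable, so FOLLOW(S) ⊇ FOLLOW(B) = {$, g, h}. Thus FOLLOW(S) = {$, g, h}.
FOLLOW(C): in S::=B C B, C is followed by B with FIRST {ε, g, h}; in S::=B C B, the suffix after C is nullable, so FOLLOW(C) ⊇ FOLLOW(S) = {$, g, h}. Thus FOLLOW(C) = {$, g, h}.
FOLLOW(B): in S::=B C B (occurrence 1), B is followed by C B with FIRST {g, h}; in S::=B C B (occurrence 2), the suffix after B is empty, so FOLLOW(B) ⊇ FOLLOW(S) = {$, g, h}; in C::=B h B (occurrence 1), B is followed by h B with FIRST {h}; in C::=B h B (occurrence 2), the suffix after B is empty, so FOLLOW(B) ⊇ FOLLOW(C) = {$, g, h}; in B::=S B B (occurrence 1), B is followed by B with FIRST {ε, g, h}; in B::=S B B (occurrence 1), the suffix after B is nullable (adds nothing new); in B::=S B B (occurrence 2), the suffix after B is empty (adds nothing new). Thus FOLLOW(B) = {$, g, h}.

{$, g, h}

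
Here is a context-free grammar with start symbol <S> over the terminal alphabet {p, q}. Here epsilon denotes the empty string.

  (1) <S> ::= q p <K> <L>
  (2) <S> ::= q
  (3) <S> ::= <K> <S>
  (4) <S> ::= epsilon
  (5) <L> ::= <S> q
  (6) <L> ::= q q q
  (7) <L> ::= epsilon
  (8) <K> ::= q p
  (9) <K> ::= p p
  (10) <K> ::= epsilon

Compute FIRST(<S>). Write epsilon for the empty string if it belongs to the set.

{epsilon, p, q}

FIRST(<K>) = {epsilon, p, q}
FIRST(<S>) = {epsilon, p, q}  (via <K> <S>)
FIRST(<L>) = {epsilon, p, q}  (via <S> q)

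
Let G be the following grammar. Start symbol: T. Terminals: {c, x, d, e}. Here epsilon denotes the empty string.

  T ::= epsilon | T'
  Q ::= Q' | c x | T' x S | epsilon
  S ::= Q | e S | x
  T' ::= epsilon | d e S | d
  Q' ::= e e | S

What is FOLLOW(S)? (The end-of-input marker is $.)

FIRST(T') = {epsilon, d}
FIRST(T) = {epsilon, d}  (via T')
FIRST(Q) = {epsilon, c, d, e, x}  (via Q', T' x S)
FIRST(S) = {epsilon, c, d, e, x}  (via Q)
FIRST(Q') = {epsilon, c, d, e, x}  (via S)
FOLLOW(T) includes $ since T is the start symbol.
FOLLOW(T): T appears on no right-hand side. Thus FOLLOW(T) = {$}.
FOLLOW(T'): in T::=T', the suffix after T' is empty, so FOLLOW(T') ⊇ FOLLOW(T) = {$}; in Q::=T' x S, T' is followed by x S with FIRST {x}. Thus FOLLOW(T') = {$, x}.
FOLLOW(Q): in S::=Q, the suffix after Q is empty, so FOLLOW(Q) ⊇ FOLLOW(S) = {$, x}. Thus FOLLOW(Q) = {$, x}.
FOLLOW(Q'): in Q::=Q', the suffix after Q' is empty, so FOLLOW(Q') ⊇ FOLLOW(Q) = {$, x}. Thus FOLLOW(Q') = {$, x}.
FOLLOW(S): in Q::=T' x S, the suffix after S is empty, so FOLLOW(S) ⊇ FOLLOW(Q) = {$, x}; in S::=e S, the suffix after S is empty (adds nothing new); in T'::=d e S, the suffix after S is empty, so FOLLOW(S) ⊇ FOLLOW(T') = {$, x}; in Q'::=S, the suffix after S is empty, so FOLLOW(S) ⊇ FOLLOW(Q') = {$, x}. Thus FOLLOW(S) = {$, x}.

{$, x}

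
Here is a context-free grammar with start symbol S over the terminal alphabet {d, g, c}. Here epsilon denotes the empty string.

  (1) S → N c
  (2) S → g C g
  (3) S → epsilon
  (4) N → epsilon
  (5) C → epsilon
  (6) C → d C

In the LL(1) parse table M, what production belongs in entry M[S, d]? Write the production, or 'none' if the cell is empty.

none

FIRST(N): from N→epsilon we get {epsilon}. So FIRST(N) = {epsilon}.
FIRST(C): from C→epsilon we get {epsilon}; from C→d C we get {d}. So FIRST(C) = {epsilon, d}.
FIRST(S): from S→N c we get {c}; from S→g C g we get {g}; from S→epsilon we get {epsilon}. So FIRST(S) = {epsilon, c, g}.
FOLLOW(S) includes $ since S is the start symbol.
FOLLOW(S): S appears on no right-hand side. Thus FOLLOW(S) = {$}.
For S → N c: FIRST(N c) = {c}, so it goes in M[S, t] for t ∈ {c}.
For S → g C g: FIRST(g C g) = {g}, so it goes in M[S, t] for t ∈ {g}.
For S → epsilon: FIRST(epsilon) = {epsilon}, so it goes in M[S, t] for t ∈ {}; since epsilon ∈ FIRST, also for every t ∈ FOLLOW(S) = {$}.
None of these place a production in M[S, d].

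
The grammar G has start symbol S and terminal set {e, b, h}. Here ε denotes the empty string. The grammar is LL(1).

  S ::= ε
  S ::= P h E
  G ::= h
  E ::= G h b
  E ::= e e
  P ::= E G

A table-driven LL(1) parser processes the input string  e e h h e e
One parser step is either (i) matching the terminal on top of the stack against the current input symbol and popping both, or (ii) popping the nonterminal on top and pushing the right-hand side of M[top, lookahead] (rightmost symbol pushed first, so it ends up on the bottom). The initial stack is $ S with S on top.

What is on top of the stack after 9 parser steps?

step 1: stack=$ S  input=e e h h e e $  — expand S ::= P h E
step 2: stack=$ E h P  input=e e h h e e $  — expand P ::= E G
step 3: stack=$ E h G E  input=e e h h e e $  — expand E ::= e e
step 4: stack=$ E h G e e  input=e e h h e e $  — match e
step 5: stack=$ E h G e  input=e h h e e $  — match e
step 6: stack=$ E h G  input=h h e e $  — expand G ::= h
step 7: stack=$ E h h  input=h h e e $  — match h
step 8: stack=$ E h  input=h e e $  — match h
step 9: stack=$ E  input=e e $  — expand E ::= e e
Stack after step 9: $ e e (top = e).

e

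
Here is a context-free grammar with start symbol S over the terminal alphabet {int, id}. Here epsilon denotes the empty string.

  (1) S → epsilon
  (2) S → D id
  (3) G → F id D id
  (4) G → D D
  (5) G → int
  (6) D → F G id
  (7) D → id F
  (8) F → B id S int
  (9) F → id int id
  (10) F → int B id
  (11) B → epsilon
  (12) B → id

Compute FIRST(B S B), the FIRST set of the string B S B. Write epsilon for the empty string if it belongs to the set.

FIRST(B): from B→epsilon we get {epsilon}; from B→id we get {id}. So FIRST(B) = {epsilon, id}.
FIRST(F): from F→B id S int we get {id}; from F→id int id we get {id}; from F→int B id we get {int}. So FIRST(F) = {id, int}.
FIRST(D): from D→F G id we get {id, int}; from D→id F we get {id}. So FIRST(D) = {id, int}.
FIRST(S): from S→epsilon we get {epsilon}; from S→D id we get {id, int}. So FIRST(S) = {epsilon, id, int}.
FIRST(G): from G→F id D id we get {id, int}; from G→D D we get {id, int}; from G→int we get {int}. So FIRST(G) = {id, int}.
FIRST(B S B): take FIRST of each symbol in turn, carrying on past any symbol whose FIRST contains epsilon; result {epsilon, id, int}.

{epsilon, id, int}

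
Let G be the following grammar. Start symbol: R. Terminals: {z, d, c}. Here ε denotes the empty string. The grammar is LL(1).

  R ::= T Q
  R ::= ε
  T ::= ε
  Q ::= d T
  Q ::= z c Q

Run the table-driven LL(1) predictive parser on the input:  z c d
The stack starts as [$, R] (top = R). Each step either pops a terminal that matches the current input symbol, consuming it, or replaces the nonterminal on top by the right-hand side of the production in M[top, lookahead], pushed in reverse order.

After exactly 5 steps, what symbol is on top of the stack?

Q

     Stack    Input    Action
  1  $ R      z c d $  expand R ::= T Q
  2  $ Q T    z c d $  expand T ::= ε
  3  $ Q      z c d $  expand Q ::= z c Q
  4  $ Q c z  z c d $  match z
  5  $ Q c    c d $    match c
Stack after step 5: $ Q (top = Q).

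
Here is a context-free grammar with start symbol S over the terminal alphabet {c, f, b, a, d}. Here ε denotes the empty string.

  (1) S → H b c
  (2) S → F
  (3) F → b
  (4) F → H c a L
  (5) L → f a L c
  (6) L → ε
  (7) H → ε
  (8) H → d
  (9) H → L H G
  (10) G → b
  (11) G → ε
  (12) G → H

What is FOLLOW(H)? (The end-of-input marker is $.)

{b, c, d, f}

FIRST(L): from L→f a L c we get {f}; from L→ε we get {ε}. So FIRST(L) = {ε, f}.
FIRST(S): from S→H b c we get {b, d, f}; from S→F we get {b, c, d, f}. So FIRST(S) = {b, c, d, f}.
FIRST(F): from F→b we get {b}; from F→H c a L we get {b, c, d, f}. So FIRST(F) = {b, c, d, f}.
FIRST(H): from H→ε we get {ε}; from H→d we get {d}; from H→L H G we get {ε, b, d, f}. So FIRST(H) = {ε, b, d, f}.
FIRST(G): from G→b we get {b}; from G→ε we get {ε}; from G→H we get {ε, b, d, f}. So FIRST(G) = {ε, b, d, f}.
FOLLOW(S) includes $ since S is the start symbol.
FOLLOW(S): S appears on no right-hand side. Thus FOLLOW(S) = {$}.
FOLLOW(F): in S→F, the suffix after F is empty, so FOLLOW(F) ⊇ FOLLOW(S) = {$}. Thus FOLLOW(F) = {$}.
FOLLOW(L): in F→H c a L, the suffix after L is empty, so FOLLOW(L) ⊇ FOLLOW(F) = {$}; in L→f a L c, L is followed by c with FIRST {c}; in H→L H G, L is followed by H G with FIRST {ε, b, d, f}; in H→L H G, the suffix after L is nullable, so FOLLOW(L) ⊇ FOLLOW(H) = {b, c, d, f}. Thus FOLLOW(L) = {$, b, c, d, f}.
FOLLOW(H): in S→H b c, H is followed by b c with FIRST {b}; in F→H c a L, H is followed by c a L with FIRST {c}; in H→L H G, H is followed by G with FIRST {ε, b, d, f}; in H→L H G, the suffix after H is nullable (adds nothing new); in G→H, the suffix after H is empty, so FOLLOW(H) ⊇ FOLLOW(G) = {b, c, d, f}. Thus FOLLOW(H) = {b, c, d, f}.
FOLLOW(G): in H→L H G, the suffix after G is empty, so FOLLOW(G) ⊇ FOLLOW(H) = {b, c, d, f}. Thus FOLLOW(G) = {b, c, d, f}.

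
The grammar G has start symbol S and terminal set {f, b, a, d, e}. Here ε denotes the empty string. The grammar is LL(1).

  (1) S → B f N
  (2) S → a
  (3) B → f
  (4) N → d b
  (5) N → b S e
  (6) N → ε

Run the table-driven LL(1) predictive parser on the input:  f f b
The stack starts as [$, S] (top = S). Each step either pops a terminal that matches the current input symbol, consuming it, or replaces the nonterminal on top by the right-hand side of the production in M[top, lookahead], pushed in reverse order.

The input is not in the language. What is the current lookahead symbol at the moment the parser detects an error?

$

     Stack    Input    Action
  1  $ S      f f b $  expand S → B f N
  2  $ N f B  f f b $  expand B → f
  3  $ N f f  f f b $  match f
  4  $ N f    f b $    match f
  5  $ N      b $      expand N → b S e
  6  $ e S b  b $      match b
  7  $ e S    $        error: M[S, $] is empty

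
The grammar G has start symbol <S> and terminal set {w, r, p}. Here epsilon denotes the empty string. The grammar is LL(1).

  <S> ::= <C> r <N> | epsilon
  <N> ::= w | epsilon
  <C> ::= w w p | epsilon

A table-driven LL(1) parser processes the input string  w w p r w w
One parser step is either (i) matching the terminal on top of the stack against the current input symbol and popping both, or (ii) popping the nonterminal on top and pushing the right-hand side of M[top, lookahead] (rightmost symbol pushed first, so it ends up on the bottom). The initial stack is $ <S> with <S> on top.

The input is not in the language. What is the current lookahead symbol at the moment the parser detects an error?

w

     Stack          Input          Action
  1  $ <S>          w w p r w w $  expand <S> ::= <C> r <N>
  2  $ <N> r <C>    w w p r w w $  expand <C> ::= w w p
  3  $ <N> r p w w  w w p r w w $  match w
  4  $ <N> r p w    w p r w w $    match w
  5  $ <N> r p      p r w w $      match p
  6  $ <N> r        r w w $        match r
  7  $ <N>          w w $          expand <N> ::= w
  8  $ w            w w $          match w
  9  $              w $            error: stack empty but input remains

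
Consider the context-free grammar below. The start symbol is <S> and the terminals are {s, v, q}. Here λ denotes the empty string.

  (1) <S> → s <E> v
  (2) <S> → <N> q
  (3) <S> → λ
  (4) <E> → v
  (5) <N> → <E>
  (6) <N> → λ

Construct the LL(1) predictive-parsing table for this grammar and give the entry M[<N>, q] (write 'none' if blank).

<N> → λ

FIRST(<E>) = {v}
FIRST(<N>) = {λ, v}  (via <E>)
FIRST(<S>) = {λ, q, s, v}  (via <N> q)
FOLLOW(<S>) includes $ since <S> is the start symbol.
FOLLOW(<N>): in <S>→<N> q, <N> is followed by q with FIRST {q}. Thus FOLLOW(<N>) = {q}.
For <N> → <E>: FIRST(<E>) = {v}, so it goes in M[<N>, t] for t ∈ {v}.
For <N> → λ: FIRST(λ) = {λ}, so it goes in M[<N>, t] for t ∈ {}; since λ ∈ FIRST, also for every t ∈ FOLLOW(<N>) = {q}.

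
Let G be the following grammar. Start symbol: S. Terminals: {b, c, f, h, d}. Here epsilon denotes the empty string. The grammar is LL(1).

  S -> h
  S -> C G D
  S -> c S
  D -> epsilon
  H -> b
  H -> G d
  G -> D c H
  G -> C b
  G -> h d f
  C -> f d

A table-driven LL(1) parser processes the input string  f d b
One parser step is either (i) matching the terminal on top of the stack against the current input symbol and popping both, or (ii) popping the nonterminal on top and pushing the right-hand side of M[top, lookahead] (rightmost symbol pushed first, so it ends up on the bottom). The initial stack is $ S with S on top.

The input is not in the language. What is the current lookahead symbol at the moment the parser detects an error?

step 1: stack=$ S  input=f d b $  — expand S -> C G D
step 2: stack=$ D G C  input=f d b $  — expand C -> f d
step 3: stack=$ D G d f  input=f d b $  — match f
step 4: stack=$ D G d  input=d b $  — match d
step 5: stack=$ D G  input=b $  — error: M[G, b] is empty

b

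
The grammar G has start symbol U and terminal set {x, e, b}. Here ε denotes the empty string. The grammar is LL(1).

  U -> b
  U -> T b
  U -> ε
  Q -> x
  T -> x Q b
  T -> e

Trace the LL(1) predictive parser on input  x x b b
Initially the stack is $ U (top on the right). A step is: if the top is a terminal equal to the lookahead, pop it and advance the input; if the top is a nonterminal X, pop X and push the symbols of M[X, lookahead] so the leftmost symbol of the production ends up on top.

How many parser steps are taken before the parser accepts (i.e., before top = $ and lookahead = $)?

7

step 1: stack=$ U  input=x x b b $  — expand U -> T b
step 2: stack=$ b T  input=x x b b $  — expand T -> x Q b
step 3: stack=$ b b Q x  input=x x b b $  — match x
step 4: stack=$ b b Q  input=x b b $  — expand Q -> x
step 5: stack=$ b b x  input=x b b $  — match x
step 6: stack=$ b b  input=b b $  — match b
step 7: stack=$ b  input=b $  — match b
Accept reached after 7 steps.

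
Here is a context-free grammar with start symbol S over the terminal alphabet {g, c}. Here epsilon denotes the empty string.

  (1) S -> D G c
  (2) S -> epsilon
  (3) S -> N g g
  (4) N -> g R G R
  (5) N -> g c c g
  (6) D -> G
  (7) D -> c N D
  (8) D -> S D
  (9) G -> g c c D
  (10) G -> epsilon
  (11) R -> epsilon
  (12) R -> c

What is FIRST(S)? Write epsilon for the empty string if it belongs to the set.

FIRST(N) = {g}
FIRST(G) = {epsilon, g}
FIRST(R) = {epsilon, c}
FIRST(S) = {epsilon, c, g}  (via D G c, N g g)
FIRST(D) = {epsilon, c, g}  (via G, S D)

{epsilon, c, g}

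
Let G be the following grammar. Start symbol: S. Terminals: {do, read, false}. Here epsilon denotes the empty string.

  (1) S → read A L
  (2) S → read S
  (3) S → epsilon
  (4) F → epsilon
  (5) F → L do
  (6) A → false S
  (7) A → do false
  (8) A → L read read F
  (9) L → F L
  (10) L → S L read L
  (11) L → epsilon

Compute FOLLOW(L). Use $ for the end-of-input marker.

{$, do, read}

FIRST(S): from S→read A L we get {read}; from S→read S we get {read}; from S→epsilon we get {epsilon}. So FIRST(S) = {epsilon, read}.
FIRST(F): from F→epsilon we get {epsilon}; from F→L do we get {do, read}. So FIRST(F) = {epsilon, do, read}.
FIRST(L): from L→F L we get {epsilon, do, read}; from L→S L read L we get {do, read}; from L→epsilon we get {epsilon}. So FIRST(L) = {epsilon, do, read}.
FIRST(A): from A→false S we get {false}; from A→do false we get {do}; from A→L read read F we get {do, read}. So FIRST(A) = {do, false, read}.
FOLLOW(S) includes $ since S is the start symbol.
FOLLOW(S): in S→read S, the suffix after S is empty (adds nothing new); in A→false S, the suffix after S is empty, so FOLLOW(S) ⊇ FOLLOW(A) = {$, do, read}; in L→S L read L, S is followed by L read L with FIRST {do, read}. Thus FOLLOW(S) = {$, do, read}.
FOLLOW(A): in S→read A L, A is followed by L with FIRST {epsilon, do, read}; in S→read A L, the suffix after A is nullable, so FOLLOW(A) ⊇ FOLLOW(S) = {$, do, read}. Thus FOLLOW(A) = {$, do, read}.
FOLLOW(L): in S→read A L, the suffix after L is empty, so FOLLOW(L) ⊇ FOLLOW(S) = {$, do, read}; in F→L do, L is followed by do with FIRST {do}; in A→L read read F, L is followed by read read F with FIRST {read}; in L→F L, the suffix after L is empty (adds nothing new); in L→S L read L (occurrence 1), L is followed by read L with FIRST {read}; in L→S L read L (occurrence 2), the suffix after L is empty (adds nothing new). Thus FOLLOW(L) = {$, do, read}.
FOLLOW(F): in A→L read read F, the suffix after F is empty, so FOLLOW(F) ⊇ FOLLOW(A) = {$, do, read}; in L→F L, F is followed by L with FIRST {epsilon, do, read}; in L→F L, the suffix after F is nullable, so FOLLOW(F) ⊇ FOLLOW(L) = {$, do, read}. Thus FOLLOW(F) = {$, do, read}.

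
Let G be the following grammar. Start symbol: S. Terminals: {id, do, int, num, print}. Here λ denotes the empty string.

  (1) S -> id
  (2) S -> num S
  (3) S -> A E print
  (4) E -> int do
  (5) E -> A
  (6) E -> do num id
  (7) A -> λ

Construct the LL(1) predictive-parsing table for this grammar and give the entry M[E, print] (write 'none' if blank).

FIRST(A): from A->λ we get {λ}. So FIRST(A) = {λ}.
FIRST(E): from E->int do we get {int}; from E->A we get {λ}; from E->do num id we get {do}. So FIRST(E) = {λ, do, int}.
FIRST(S): from S->id we get {id}; from S->num S we get {num}; from S->A E print we get {do, int, print}. So FIRST(S) = {do, id, int, num, print}.
FOLLOW(S) includes $ since S is the start symbol.
FOLLOW(E): in S->A E print, E is followed by print with FIRST {print}. Thus FOLLOW(E) = {print}.
For E -> int do: FIRST(int do) = {int}, so it goes in M[E, t] for t ∈ {int}.
For E -> A: FIRST(A) = {λ}, so it goes in M[E, t] for t ∈ {}; since λ ∈ FIRST, also for every t ∈ FOLLOW(E) = {print}.
For E -> do num id: FIRST(do num id) = {do}, so it goes in M[E, t] for t ∈ {do}.

E -> A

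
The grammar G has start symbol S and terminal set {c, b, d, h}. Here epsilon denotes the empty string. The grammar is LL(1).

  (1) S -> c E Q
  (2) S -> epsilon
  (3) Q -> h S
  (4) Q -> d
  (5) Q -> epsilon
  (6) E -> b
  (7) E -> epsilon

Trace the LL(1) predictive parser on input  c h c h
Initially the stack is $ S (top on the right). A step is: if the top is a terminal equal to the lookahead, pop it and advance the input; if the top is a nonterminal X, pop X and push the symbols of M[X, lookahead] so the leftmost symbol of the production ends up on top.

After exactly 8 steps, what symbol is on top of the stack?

Q

     Stack    Input      Action
  1  $ S      c h c h $  expand S -> c E Q
  2  $ Q E c  c h c h $  match c
  3  $ Q E    h c h $    expand E -> epsilon
  4  $ Q      h c h $    expand Q -> h S
  5  $ S h    h c h $    match h
  6  $ S      c h $      expand S -> c E Q
  7  $ Q E c  c h $      match c
  8  $ Q E    h $        expand E -> epsilon
Stack after step 8: $ Q (top = Q).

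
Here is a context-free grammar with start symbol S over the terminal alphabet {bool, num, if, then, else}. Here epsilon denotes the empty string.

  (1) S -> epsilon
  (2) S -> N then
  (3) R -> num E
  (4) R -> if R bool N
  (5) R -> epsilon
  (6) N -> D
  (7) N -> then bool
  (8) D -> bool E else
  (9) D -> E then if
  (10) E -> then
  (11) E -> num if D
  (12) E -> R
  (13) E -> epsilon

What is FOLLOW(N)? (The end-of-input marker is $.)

{bool, else, then}

FIRST(R) = {epsilon, if, num}
FIRST(E) = {epsilon, if, num, then}  (via R)
FIRST(D) = {bool, if, num, then}  (via E then if)
FIRST(N) = {bool, if, num, then}  (via D)
FIRST(S) = {epsilon, bool, if, num, then}  (via N then)
FOLLOW(S) includes $ since S is the start symbol.
FOLLOW(S): S appears on no right-hand side. Thus FOLLOW(S) = {$}.
FOLLOW(R): in R->if R bool N, R is followed by bool N with FIRST {bool}; in E->R, the suffix after R is empty, so FOLLOW(R) ⊇ FOLLOW(E) = {bool, else, then}. Thus FOLLOW(R) = {bool, else, then}.
FOLLOW(N): in S->N then, N is followed by then with FIRST {then}; in R->if R bool N, the suffix after N is empty, so FOLLOW(N) ⊇ FOLLOW(R) = {bool, else, then}. Thus FOLLOW(N) = {bool, else, then}.
FOLLOW(E): in R->num E, the suffix after E is empty, so FOLLOW(E) ⊇ FOLLOW(R) = {bool, else, then}; in D->bool E else, E is followed by else with FIRST {else}; in D->E then if, E is followed by then if with FIRST {then}. Thus FOLLOW(E) = {bool, else, then}.
FOLLOW(D): in N->D, the suffix after D is empty, so FOLLOW(D) ⊇ FOLLOW(N) = {bool, else, then}; in E->num if D, the suffix after D is empty, so FOLLOW(D) ⊇ FOLLOW(E) = {bool, else, then}. Thus FOLLOW(D) = {bool, else, then}.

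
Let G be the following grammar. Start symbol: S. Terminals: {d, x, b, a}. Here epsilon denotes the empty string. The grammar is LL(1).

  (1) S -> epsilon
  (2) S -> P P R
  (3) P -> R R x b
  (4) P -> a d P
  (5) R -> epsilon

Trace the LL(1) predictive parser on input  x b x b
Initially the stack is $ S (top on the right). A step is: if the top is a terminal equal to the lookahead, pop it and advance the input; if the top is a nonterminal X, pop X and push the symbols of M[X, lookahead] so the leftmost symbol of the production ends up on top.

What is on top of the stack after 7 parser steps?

step 1: stack=$ S  input=x b x b $  — expand S -> P P R
step 2: stack=$ R P P  input=x b x b $  — expand P -> R R x b
step 3: stack=$ R P b x R R  input=x b x b $  — expand R -> epsilon
step 4: stack=$ R P b x R  input=x b x b $  — expand R -> epsilon
step 5: stack=$ R P b x  input=x b x b $  — match x
step 6: stack=$ R P b  input=b x b $  — match b
step 7: stack=$ R P  input=x b $  — expand P -> R R x b
Stack after step 7: $ R b x R R (top = R).

R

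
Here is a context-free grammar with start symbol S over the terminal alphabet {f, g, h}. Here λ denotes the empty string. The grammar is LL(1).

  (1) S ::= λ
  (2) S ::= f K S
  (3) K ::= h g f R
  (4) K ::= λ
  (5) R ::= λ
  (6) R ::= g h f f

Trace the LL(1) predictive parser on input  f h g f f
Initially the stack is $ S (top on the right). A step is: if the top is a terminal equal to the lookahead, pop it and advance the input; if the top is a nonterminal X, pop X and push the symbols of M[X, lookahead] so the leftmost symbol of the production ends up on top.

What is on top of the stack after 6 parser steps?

R

step 1: stack=$ S  input=f h g f f $  — expand S ::= f K S
step 2: stack=$ S K f  input=f h g f f $  — match f
step 3: stack=$ S K  input=h g f f $  — expand K ::= h g f R
step 4: stack=$ S R f g h  input=h g f f $  — match h
step 5: stack=$ S R f g  input=g f f $  — match g
step 6: stack=$ S R f  input=f f $  — match f
Stack after step 6: $ S R (top = R).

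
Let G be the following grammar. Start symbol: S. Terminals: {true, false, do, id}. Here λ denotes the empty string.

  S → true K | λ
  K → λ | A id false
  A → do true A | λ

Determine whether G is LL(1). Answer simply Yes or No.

Yes

FIRST(S) = {λ, true}
FIRST(K) = {λ, do, id}
FIRST(A) = {λ, do}
FOLLOW(S) = {$}
FOLLOW(K) = {$}
FOLLOW(A) = {id}
Each cell of M receives at most one production.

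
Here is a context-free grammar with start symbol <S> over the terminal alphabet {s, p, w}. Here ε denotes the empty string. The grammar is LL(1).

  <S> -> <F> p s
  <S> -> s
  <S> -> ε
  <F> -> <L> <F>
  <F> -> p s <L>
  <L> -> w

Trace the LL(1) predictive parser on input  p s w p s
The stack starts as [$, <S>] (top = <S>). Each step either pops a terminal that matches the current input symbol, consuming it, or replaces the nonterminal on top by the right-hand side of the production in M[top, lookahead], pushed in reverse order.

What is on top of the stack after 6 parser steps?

p

step 1: stack=$ <S>  input=p s w p s $  — expand <S> -> <F> p s
step 2: stack=$ s p <F>  input=p s w p s $  — expand <F> -> p s <L>
step 3: stack=$ s p <L> s p  input=p s w p s $  — match p
step 4: stack=$ s p <L> s  input=s w p s $  — match s
step 5: stack=$ s p <L>  input=w p s $  — expand <L> -> w
step 6: stack=$ s p w  input=w p s $  — match w
Stack after step 6: $ s p (top = p).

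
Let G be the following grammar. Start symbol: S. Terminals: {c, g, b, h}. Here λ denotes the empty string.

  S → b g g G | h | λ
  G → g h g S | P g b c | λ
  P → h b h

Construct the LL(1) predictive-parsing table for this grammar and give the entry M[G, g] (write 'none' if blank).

FIRST(S) = {λ, b, h}
FIRST(P) = {h}
FIRST(G) = {λ, g, h}  (via P g b c)
FOLLOW(S) includes $ since S is the start symbol.
FOLLOW(S): in G→g h g S, the suffix after S is empty, so FOLLOW(S) ⊇ FOLLOW(G) = {$}. Thus FOLLOW(S) = {$}.
FOLLOW(G): in S→b g g G, the suffix after G is empty, so FOLLOW(G) ⊇ FOLLOW(S) = {$}. Thus FOLLOW(G) = {$}.
For G → g h g S: FIRST(g h g S) = {g}, so it goes in M[G, t] for t ∈ {g}.
For G → P g b c: FIRST(P g b c) = {h}, so it goes in M[G, t] for t ∈ {h}.
For G → λ: FIRST(λ) = {λ}, so it goes in M[G, t] for t ∈ {}; since λ ∈ FIRST, also for every t ∈ FOLLOW(G) = {$}.

G → g h g S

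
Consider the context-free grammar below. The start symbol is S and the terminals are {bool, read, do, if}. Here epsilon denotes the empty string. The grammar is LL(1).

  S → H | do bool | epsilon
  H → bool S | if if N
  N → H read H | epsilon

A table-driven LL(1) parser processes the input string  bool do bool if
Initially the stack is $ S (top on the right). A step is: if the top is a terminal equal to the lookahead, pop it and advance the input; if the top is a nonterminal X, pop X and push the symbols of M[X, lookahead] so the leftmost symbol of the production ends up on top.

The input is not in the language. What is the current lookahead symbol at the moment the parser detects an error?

step 1: stack=$ S  input=bool do bool if $  — expand S → H
step 2: stack=$ H  input=bool do bool if $  — expand H → bool S
step 3: stack=$ S bool  input=bool do bool if $  — match bool
step 4: stack=$ S  input=do bool if $  — expand S → do bool
step 5: stack=$ bool do  input=do bool if $  — match do
step 6: stack=$ bool  input=bool if $  — match bool
step 7: stack=$  input=if $  — error: stack empty but input remains

if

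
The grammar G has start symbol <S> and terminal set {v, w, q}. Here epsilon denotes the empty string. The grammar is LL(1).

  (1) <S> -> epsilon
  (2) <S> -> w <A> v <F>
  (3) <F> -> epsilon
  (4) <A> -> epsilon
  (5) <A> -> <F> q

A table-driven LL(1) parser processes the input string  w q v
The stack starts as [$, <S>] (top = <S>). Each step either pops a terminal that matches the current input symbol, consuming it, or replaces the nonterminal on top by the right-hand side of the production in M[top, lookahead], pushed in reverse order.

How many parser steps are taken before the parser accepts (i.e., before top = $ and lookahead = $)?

     Stack          Input    Action
  1  $ <S>          w q v $  expand <S> -> w <A> v <F>
  2  $ <F> v <A> w  w q v $  match w
  3  $ <F> v <A>    q v $    expand <A> -> <F> q
  4  $ <F> v q <F>  q v $    expand <F> -> epsilon
  5  $ <F> v q      q v $    match q
  6  $ <F> v        v $      match v
  7  $ <F>          $        expand <F> -> epsilon
Accept reached after 7 steps.

7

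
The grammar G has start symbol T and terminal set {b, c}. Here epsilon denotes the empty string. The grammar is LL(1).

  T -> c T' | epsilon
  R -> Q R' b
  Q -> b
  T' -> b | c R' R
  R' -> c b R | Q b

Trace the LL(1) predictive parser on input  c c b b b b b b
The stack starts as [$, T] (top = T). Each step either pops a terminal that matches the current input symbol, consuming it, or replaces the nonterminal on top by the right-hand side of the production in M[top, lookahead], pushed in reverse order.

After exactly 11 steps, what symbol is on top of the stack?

R'

step 1: stack=$ T  input=c c b b b b b b $  — expand T -> c T'
step 2: stack=$ T' c  input=c c b b b b b b $  — match c
step 3: stack=$ T'  input=c b b b b b b $  — expand T' -> c R' R
step 4: stack=$ R R' c  input=c b b b b b b $  — match c
step 5: stack=$ R R'  input=b b b b b b $  — expand R' -> Q b
step 6: stack=$ R b Q  input=b b b b b b $  — expand Q -> b
step 7: stack=$ R b b  input=b b b b b b $  — match b
step 8: stack=$ R b  input=b b b b b $  — match b
step 9: stack=$ R  input=b b b b $  — expand R -> Q R' b
step 10: stack=$ b R' Q  input=b b b b $  — expand Q -> b
step 11: stack=$ b R' b  input=b b b b $  — match b
Stack after step 11: $ b R' (top = R').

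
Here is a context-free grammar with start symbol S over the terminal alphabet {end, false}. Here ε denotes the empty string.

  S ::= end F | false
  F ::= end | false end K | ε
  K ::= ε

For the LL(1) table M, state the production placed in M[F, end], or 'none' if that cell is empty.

FIRST(S) = {end, false}
FIRST(F) = {ε, end, false}
FIRST(K) = {ε}
FOLLOW(S) includes $ since S is the start symbol.
FOLLOW(S): S appears on no right-hand side. Thus FOLLOW(S) = {$}.
FOLLOW(F): in S::=end F, the suffix after F is empty, so FOLLOW(F) ⊇ FOLLOW(S) = {$}. Thus FOLLOW(F) = {$}.
For F ::= end: FIRST(end) = {end}, so it goes in M[F, t] for t ∈ {end}.
For F ::= false end K: FIRST(false end K) = {false}, so it goes in M[F, t] for t ∈ {false}.
For F ::= ε: FIRST(ε) = {ε}, so it goes in M[F, t] for t ∈ {}; since ε ∈ FIRST, also for every t ∈ FOLLOW(F) = {$}.

F ::= end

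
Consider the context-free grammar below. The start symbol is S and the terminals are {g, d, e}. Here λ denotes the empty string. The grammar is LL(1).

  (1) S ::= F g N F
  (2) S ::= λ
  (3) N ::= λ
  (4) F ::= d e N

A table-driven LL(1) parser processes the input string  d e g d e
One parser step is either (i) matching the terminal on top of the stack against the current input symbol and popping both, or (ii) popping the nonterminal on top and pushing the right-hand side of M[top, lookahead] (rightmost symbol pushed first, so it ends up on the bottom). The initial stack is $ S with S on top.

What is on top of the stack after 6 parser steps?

step 1: stack=$ S  input=d e g d e $  — expand S ::= F g N F
step 2: stack=$ F N g F  input=d e g d e $  — expand F ::= d e N
step 3: stack=$ F N g N e d  input=d e g d e $  — match d
step 4: stack=$ F N g N e  input=e g d e $  — match e
step 5: stack=$ F N g N  input=g d e $  — expand N ::= λ
step 6: stack=$ F N g  input=g d e $  — match g
Stack after step 6: $ F N (top = N).

N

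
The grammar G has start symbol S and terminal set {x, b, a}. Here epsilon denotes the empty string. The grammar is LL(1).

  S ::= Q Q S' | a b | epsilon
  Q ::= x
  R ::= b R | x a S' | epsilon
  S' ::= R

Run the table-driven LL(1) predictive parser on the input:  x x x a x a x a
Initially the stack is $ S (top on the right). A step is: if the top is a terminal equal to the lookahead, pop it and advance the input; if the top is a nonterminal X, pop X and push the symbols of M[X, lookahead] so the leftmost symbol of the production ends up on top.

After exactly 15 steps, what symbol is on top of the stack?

      Stack     Input              Action
   1  $ S       x x x a x a x a $  expand S ::= Q Q S'
   2  $ S' Q Q  x x x a x a x a $  expand Q ::= x
   3  $ S' Q x  x x x a x a x a $  match x
   4  $ S' Q    x x a x a x a $    expand Q ::= x
   5  $ S' x    x x a x a x a $    match x
   6  $ S'      x a x a x a $      expand S' ::= R
   7  $ R       x a x a x a $      expand R ::= x a S'
   8  $ S' a x  x a x a x a $      match x
   9  $ S' a    a x a x a $        match a
  10  $ S'      x a x a $          expand S' ::= R
  11  $ R       x a x a $          expand R ::= x a S'
  12  $ S' a x  x a x a $          match x
  13  $ S' a    a x a $            match a
  14  $ S'      x a $              expand S' ::= R
  15  $ R       x a $              expand R ::= x a S'
Stack after step 15: $ S' a x (top = x).

x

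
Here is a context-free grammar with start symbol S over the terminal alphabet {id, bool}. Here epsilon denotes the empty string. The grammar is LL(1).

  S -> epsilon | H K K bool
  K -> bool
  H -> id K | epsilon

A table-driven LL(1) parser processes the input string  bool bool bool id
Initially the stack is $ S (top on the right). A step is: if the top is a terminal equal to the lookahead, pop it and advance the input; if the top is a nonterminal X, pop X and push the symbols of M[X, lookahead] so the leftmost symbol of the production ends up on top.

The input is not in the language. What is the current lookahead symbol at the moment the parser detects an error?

step 1: stack=$ S  input=bool bool bool id $  — expand S -> H K K bool
step 2: stack=$ bool K K H  input=bool bool bool id $  — expand H -> epsilon
step 3: stack=$ bool K K  input=bool bool bool id $  — expand K -> bool
step 4: stack=$ bool K bool  input=bool bool bool id $  — match bool
step 5: stack=$ bool K  input=bool bool id $  — expand K -> bool
step 6: stack=$ bool bool  input=bool bool id $  — match bool
step 7: stack=$ bool  input=bool id $  — match bool
step 8: stack=$  input=id $  — error: stack empty but input remains

id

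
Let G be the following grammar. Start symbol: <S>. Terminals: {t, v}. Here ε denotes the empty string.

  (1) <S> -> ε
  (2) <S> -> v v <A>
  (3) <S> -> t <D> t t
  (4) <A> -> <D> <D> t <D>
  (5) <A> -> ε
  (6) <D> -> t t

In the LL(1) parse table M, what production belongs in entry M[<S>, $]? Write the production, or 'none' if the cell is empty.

FIRST(<S>): from <S>->ε we get {ε}; from <S>->v v <A> we get {v}; from <S>->t <D> t t we get {t}. So FIRST(<S>) = {ε, t, v}.
FIRST(<D>): from <D>->t t we get {t}. So FIRST(<D>) = {t}.
FIRST(<A>): from <A>-><D> <D> t <D> we get {t}; from <A>->ε we get {ε}. So FIRST(<A>) = {ε, t}.
FOLLOW(<S>) includes $ since <S> is the start symbol.
FOLLOW(<S>): <S> appears on no right-hand side. Thus FOLLOW(<S>) = {$}.
For <S> -> ε: FIRST(ε) = {ε}, so it goes in M[<S>, t] for t ∈ {}; since ε ∈ FIRST, also for every t ∈ FOLLOW(<S>) = {$}.
For <S> -> v v <A>: FIRST(v v <A>) = {v}, so it goes in M[<S>, t] for t ∈ {v}.
For <S> -> t <D> t t: FIRST(t <D> t t) = {t}, so it goes in M[<S>, t] for t ∈ {t}.

<S> -> ε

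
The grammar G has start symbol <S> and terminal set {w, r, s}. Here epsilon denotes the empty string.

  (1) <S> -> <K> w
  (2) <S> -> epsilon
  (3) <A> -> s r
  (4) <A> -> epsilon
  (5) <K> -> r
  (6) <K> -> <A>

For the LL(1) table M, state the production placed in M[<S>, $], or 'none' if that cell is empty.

<S> -> epsilon

FIRST(<A>) = {epsilon, s}
FIRST(<K>) = {epsilon, r, s}  (via <A>)
FIRST(<S>) = {epsilon, r, s, w}  (via <K> w)
FOLLOW(<S>) includes $ since <S> is the start symbol.
FOLLOW(<S>): <S> appears on no right-hand side. Thus FOLLOW(<S>) = {$}.
For <S> -> <K> w: FIRST(<K> w) = {r, s, w}, so it goes in M[<S>, t] for t ∈ {r, s, w}.
For <S> -> epsilon: FIRST(epsilon) = {epsilon}, so it goes in M[<S>, t] for t ∈ {}; since epsilon ∈ FIRST, also for every t ∈ FOLLOW(<S>) = {$}.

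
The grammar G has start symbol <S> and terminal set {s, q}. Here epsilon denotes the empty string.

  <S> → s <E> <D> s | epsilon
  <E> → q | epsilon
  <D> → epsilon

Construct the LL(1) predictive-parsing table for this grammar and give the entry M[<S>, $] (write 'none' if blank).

FIRST(<S>) = {epsilon, s}
FIRST(<E>) = {epsilon, q}
FIRST(<D>) = {epsilon}
FOLLOW(<S>) includes $ since <S> is the start symbol.
FOLLOW(<S>): <S> appears on no right-hand side. Thus FOLLOW(<S>) = {$}.
For <S> → s <E> <D> s: FIRST(s <E> <D> s) = {s}, so it goes in M[<S>, t] for t ∈ {s}.
For <S> → epsilon: FIRST(epsilon) = {epsilon}, so it goes in M[<S>, t] for t ∈ {}; since epsilon ∈ FIRST, also for every t ∈ FOLLOW(<S>) = {$}.

<S> → epsilon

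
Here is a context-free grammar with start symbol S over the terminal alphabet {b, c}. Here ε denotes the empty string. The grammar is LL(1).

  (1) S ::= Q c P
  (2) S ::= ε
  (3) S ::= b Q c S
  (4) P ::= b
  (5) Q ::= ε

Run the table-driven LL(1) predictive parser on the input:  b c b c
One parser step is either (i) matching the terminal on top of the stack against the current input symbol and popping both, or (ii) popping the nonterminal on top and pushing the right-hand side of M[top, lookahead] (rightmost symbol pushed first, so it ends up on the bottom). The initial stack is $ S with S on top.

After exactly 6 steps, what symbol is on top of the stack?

step 1: stack=$ S  input=b c b c $  — expand S ::= b Q c S
step 2: stack=$ S c Q b  input=b c b c $  — match b
step 3: stack=$ S c Q  input=c b c $  — expand Q ::= ε
step 4: stack=$ S c  input=c b c $  — match c
step 5: stack=$ S  input=b c $  — expand S ::= b Q c S
step 6: stack=$ S c Q b  input=b c $  — match b
Stack after step 6: $ S c Q (top = Q).

Q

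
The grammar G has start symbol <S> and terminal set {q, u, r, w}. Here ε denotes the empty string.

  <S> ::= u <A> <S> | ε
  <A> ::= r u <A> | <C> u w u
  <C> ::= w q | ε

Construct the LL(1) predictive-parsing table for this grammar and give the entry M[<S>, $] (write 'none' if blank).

FIRST(<S>): from <S>::=u <A> <S> we get {u}; from <S>::=ε we get {ε}. So FIRST(<S>) = {ε, u}.
FIRST(<C>): from <C>::=w q we get {w}; from <C>::=ε we get {ε}. So FIRST(<C>) = {ε, w}.
FIRST(<A>): from <A>::=r u <A> we get {r}; from <A>::=<C> u w u we get {u, w}. So FIRST(<A>) = {r, u, w}.
FOLLOW(<S>) includes $ since <S> is the start symbol.
FOLLOW(<S>): in <S>::=u <A> <S>, the suffix after <S> is empty (adds nothing new). Thus FOLLOW(<S>) = {$}.
For <S> ::= u <A> <S>: FIRST(u <A> <S>) = {u}, so it goes in M[<S>, t] for t ∈ {u}.
For <S> ::= ε: FIRST(ε) = {ε}, so it goes in M[<S>, t] for t ∈ {}; since ε ∈ FIRST, also for every t ∈ FOLLOW(<S>) = {$}.

<S> ::= ε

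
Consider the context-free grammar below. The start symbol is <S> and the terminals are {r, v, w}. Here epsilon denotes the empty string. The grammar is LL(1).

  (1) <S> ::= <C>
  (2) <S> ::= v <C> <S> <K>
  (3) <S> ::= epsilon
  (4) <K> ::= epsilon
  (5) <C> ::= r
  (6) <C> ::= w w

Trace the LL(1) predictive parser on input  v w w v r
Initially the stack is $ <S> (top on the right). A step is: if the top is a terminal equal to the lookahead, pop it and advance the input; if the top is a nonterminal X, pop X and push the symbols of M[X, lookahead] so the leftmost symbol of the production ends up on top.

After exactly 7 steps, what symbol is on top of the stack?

<C>

step 1: stack=$ <S>  input=v w w v r $  — expand <S> ::= v <C> <S> <K>
step 2: stack=$ <K> <S> <C> v  input=v w w v r $  — match v
step 3: stack=$ <K> <S> <C>  input=w w v r $  — expand <C> ::= w w
step 4: stack=$ <K> <S> w w  input=w w v r $  — match w
step 5: stack=$ <K> <S> w  input=w v r $  — match w
step 6: stack=$ <K> <S>  input=v r $  — expand <S> ::= v <C> <S> <K>
step 7: stack=$ <K> <K> <S> <C> v  input=v r $  — match v
Stack after step 7: $ <K> <K> <S> <C> (top = <C>).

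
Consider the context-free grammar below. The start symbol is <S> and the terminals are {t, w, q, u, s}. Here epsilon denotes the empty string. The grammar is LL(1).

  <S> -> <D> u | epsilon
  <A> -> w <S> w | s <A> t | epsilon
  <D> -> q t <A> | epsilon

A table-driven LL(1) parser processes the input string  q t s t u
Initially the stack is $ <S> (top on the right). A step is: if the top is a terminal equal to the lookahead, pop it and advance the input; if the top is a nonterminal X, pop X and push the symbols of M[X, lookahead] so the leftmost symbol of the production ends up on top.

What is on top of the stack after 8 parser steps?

step 1: stack=$ <S>  input=q t s t u $  — expand <S> -> <D> u
step 2: stack=$ u <D>  input=q t s t u $  — expand <D> -> q t <A>
step 3: stack=$ u <A> t q  input=q t s t u $  — match q
step 4: stack=$ u <A> t  input=t s t u $  — match t
step 5: stack=$ u <A>  input=s t u $  — expand <A> -> s <A> t
step 6: stack=$ u t <A> s  input=s t u $  — match s
step 7: stack=$ u t <A>  input=t u $  — expand <A> -> epsilon
step 8: stack=$ u t  input=t u $  — match t
Stack after step 8: $ u (top = u).

u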